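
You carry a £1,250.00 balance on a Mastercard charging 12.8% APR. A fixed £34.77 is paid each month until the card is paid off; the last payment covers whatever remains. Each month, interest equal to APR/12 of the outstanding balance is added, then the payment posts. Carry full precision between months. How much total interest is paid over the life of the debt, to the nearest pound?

£335

Monthly rate r = 12.8%/12 = 1.06667% = 0.0106667.
Payoff takes n = ⌈−ln(1 − rB₀/P)/ln(1+r)⌉ = ⌈45.584⌉ = 46 payments; the last is £20.34.
Total paid = 45·£34.77 + £20.34 = £1,584.99.
Total interest = total paid − principal = £1,584.99 − £1,250.00 = £334.99.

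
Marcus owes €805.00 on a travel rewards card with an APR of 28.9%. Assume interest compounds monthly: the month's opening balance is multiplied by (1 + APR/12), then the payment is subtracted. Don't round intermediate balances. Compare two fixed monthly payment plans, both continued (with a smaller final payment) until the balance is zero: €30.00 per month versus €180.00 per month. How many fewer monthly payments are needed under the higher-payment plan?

Monthly rate r = 28.9%/12 = 2.40833% = 0.0240833.
At €30.00/mo: n = ⌈−ln(1 − rB₀/P)/ln(1+r)⌉ = 44 payments (last €20.02); total interest = total paid − €805.00 = €505.02.
At €180.00/mo: 5 payments (last €142.31); total interest €57.31.
Payments saved = 44 − 5 = 39.

39 fewer payments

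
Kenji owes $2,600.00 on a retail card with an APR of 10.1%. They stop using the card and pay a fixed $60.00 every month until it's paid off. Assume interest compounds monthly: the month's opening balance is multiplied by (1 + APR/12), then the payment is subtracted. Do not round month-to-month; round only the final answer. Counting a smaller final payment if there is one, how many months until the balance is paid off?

55 months

Monthly rate r = 10.1%/12 = 0.841667% = 0.00841667.
Recurrence: B ← B·(1+r) − $60.00.
Month 1: interest $21.88; balance after payment $2,561.88.
Month 2: interest $21.56; balance after payment $2,523.45.
Closed form: n = −ln(1 − rB₀/P)/ln(1+r) = −ln(0.63528)/ln(1.00842) ≈ 54.131, so the balance reaches zero during payment 55.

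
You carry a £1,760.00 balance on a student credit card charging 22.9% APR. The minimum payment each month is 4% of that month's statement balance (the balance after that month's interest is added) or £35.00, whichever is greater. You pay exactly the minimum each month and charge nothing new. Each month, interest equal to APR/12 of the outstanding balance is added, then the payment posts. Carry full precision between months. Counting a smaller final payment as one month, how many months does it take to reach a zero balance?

67 months

Monthly rate r = 22.9%/12 = 1.90833% = 0.0190833.
While 4% of the post-interest balance exceeds £35.00, each month B ← (B·(1+r))·(1 − 0.04), i.e. B shrinks by the factor (1+r)·0.96 = 0.97832.
This holds for months 1–33. Entering month 34 the balance is £853.85; 4% of the post-interest balance is now below £35.00, so the flat £35.00 minimum applies from here.
From month 34 a fixed £35.00 at rate r clears £853.85 in 34 more payments. Total: 33 + 34 = 67 months.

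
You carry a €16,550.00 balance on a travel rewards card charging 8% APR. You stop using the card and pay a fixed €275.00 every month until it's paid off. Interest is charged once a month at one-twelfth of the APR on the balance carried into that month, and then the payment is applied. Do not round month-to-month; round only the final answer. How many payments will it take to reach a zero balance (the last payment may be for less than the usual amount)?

Monthly rate r = 8%/12 = 0.666667% = 0.00666667.
Recurrence: B ← B·(1+r) − €275.00.
Month 1: interest €110.33; balance after payment €16,385.33.
Month 2: interest €109.24; balance after payment €16,219.57.
Closed form: n = −ln(1 − rB₀/P)/ln(1+r) = −ln(0.59879)/ln(1.00667) ≈ 77.183, so the balance reaches zero during payment 78.

78 months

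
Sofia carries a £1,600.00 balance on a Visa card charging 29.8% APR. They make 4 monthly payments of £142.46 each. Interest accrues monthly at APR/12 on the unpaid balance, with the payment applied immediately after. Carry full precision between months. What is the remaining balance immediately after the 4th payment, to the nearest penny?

£1,173.53

Monthly rate r = 29.8%/12 = 2.48333% = 0.0248333.
Each month: B ← B·(1+r) − £142.46.
Month 1: interest £39.73; balance after payment £1,497.27.
Month 2: interest £37.18; balance after payment £1,392.00.
Month 3: interest £34.57; balance after payment £1,284.10.
Month 4: interest £31.89; balance after payment £1,173.53.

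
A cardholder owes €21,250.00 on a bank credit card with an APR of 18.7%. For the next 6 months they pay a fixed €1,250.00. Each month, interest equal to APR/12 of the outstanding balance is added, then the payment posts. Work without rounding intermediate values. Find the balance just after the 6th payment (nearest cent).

€15,517.58

Monthly rate r = 18.7%/12 = 1.55833% = 0.0155833.
Each month: B ← B·(1+r) − €1,250.00.
Month 1: interest €331.15; balance after payment €20,331.15.
Month 2: interest €316.83; balance after payment €19,397.97.
Month 3: interest €302.29; balance after payment €18,450.26.
Month 4: interest €287.52; balance after payment €17,487.77.
Month 5: interest €272.52; balance after payment €16,510.29.
Month 6: interest €257.29; balance after payment €15,517.58.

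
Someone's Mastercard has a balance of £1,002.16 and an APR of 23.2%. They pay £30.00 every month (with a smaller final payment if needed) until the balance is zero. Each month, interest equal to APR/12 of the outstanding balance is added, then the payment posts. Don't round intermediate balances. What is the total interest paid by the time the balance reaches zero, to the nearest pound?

Monthly rate r = 23.2%/12 = 1.93333% = 0.0193333.
Payoff takes n = ⌈−ln(1 − rB₀/P)/ln(1+r)⌉ = ⌈54.207⌉ = 55 payments; the last is £6.25.
Total paid = 54·£30.00 + £6.25 = £1,626.25.
Total interest = total paid − principal = £1,626.25 − £1,002.16 = £624.09.

£624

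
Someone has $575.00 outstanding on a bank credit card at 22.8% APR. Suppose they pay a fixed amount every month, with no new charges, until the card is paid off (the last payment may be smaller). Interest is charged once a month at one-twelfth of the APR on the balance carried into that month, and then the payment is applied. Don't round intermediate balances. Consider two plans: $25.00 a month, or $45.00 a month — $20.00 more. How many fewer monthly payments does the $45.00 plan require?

16 fewer payments

Monthly rate r = 22.8%/12 = 1.9% = 0.019.
At $25.00/mo: n = ⌈−ln(1 − rB₀/P)/ln(1+r)⌉ = 31 payments (last $13.11); total interest = total paid − $575.00 = $188.11.
At $45.00/mo: 15 payments (last $34.97); total interest $89.97.
Payments saved = 31 − 15 = 16.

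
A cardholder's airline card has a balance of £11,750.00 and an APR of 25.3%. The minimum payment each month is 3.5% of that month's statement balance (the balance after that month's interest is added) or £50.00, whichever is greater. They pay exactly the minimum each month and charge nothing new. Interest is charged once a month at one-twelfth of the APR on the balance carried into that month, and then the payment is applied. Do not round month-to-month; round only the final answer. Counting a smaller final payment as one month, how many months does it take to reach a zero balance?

187 months

Monthly rate r = 25.3%/12 = 2.10833% = 0.0210833.
While 3.5% of the post-interest balance exceeds £50.00, each month B ← (B·(1+r))·(1 − 0.035), i.e. B shrinks by the factor (1+r)·0.965 = 0.98535.
This holds for months 1–145. Entering month 146 the balance is £1,381.56; 3.5% of the post-interest balance is now below £50.00, so the flat £50.00 minimum applies from here.
From month 146 a fixed £50.00 at rate r clears £1,381.56 in 42 more payments. Total: 145 + 42 = 187 months.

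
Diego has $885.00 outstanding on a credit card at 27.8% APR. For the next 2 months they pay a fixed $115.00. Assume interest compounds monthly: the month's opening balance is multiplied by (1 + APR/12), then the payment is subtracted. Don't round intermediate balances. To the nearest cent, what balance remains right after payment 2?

$693.82

Monthly rate r = 27.8%/12 = 2.31667% = 0.0231667.
Each month: B ← B·(1+r) − $115.00.
Month 1: interest $20.50; balance after payment $790.50.
Month 2: interest $18.31; balance after payment $693.82.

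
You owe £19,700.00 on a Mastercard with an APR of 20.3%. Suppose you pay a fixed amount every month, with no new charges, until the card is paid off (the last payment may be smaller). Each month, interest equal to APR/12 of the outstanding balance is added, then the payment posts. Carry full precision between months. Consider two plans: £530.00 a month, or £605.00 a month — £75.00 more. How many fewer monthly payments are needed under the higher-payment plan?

12 fewer payments

Monthly rate r = 20.3%/12 = 1.69167% = 0.0169167.
At £530.00/mo: n = ⌈−ln(1 − rB₀/P)/ln(1+r)⌉ = 60 payments (last £39.81); total interest = total paid − £19,700.00 = £11,609.81.
At £605.00/mo: 48 payments (last £431.78); total interest £9,166.78.
Payments saved = 60 − 48 = 12.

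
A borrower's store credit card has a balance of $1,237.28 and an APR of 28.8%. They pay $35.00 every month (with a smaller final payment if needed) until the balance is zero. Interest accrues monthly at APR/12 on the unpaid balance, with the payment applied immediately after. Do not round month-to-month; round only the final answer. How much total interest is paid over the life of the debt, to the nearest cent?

$1,547.07

Monthly rate r = 28.8%/12 = 2.4% = 0.024.
Payoff takes n = ⌈−ln(1 − rB₀/P)/ln(1+r)⌉ = ⌈79.550⌉ = 80 payments; the last is $19.35.
Total paid = 79·$35.00 + $19.35 = $2,784.35.
Total interest = total paid − principal = $2,784.35 − $1,237.28 = $1,547.07.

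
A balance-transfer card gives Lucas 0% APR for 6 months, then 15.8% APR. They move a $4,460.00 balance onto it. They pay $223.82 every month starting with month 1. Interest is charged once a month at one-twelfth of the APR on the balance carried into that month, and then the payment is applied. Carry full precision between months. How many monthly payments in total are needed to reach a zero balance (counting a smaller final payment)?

Promo months 1–6 at r₀ = 0%/12 = 0; months 7+ at r₁ = 15.8%/12 = 0.0131667.
After month 6 (no interest yet): B = $4,460.00 − 6·$223.82 = $3,117.08.
Then at r₁ with $223.82/mo: n₂ = −ln(1 − r₁·B/P)/ln(1+r₁) ≈ 15.49 → 16 more payments.

22 months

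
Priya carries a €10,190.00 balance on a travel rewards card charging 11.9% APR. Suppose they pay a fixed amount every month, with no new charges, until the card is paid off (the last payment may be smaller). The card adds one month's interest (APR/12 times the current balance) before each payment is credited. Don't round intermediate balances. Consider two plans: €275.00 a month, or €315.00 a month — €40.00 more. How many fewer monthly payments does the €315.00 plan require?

Monthly rate r = 11.9%/12 = 0.991667% = 0.00991667.
At €275.00/mo: n = ⌈−ln(1 − rB₀/P)/ln(1+r)⌉ = 47 payments (last €114.26); total interest = total paid − €10,190.00 = €2,574.26.
At €315.00/mo: 40 payments (last €63.75); total interest €2,158.75.
Payments saved = 47 − 40 = 7.

7 fewer payments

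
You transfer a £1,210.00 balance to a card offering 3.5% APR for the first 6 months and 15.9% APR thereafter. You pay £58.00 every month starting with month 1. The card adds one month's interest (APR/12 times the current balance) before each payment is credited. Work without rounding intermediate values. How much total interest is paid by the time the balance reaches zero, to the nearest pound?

Promo months 1–6 at r₀ = 3.5%/12 = 0.00291667; months 7+ at r₁ = 15.9%/12 = 0.01325.
After month 6: iterate B ← B·(1+r₀) − £58.00 for 6 months → £880.78.
Then at r₁ with £58.00/mo: n₂ = −ln(1 − r₁·B/P)/ln(1+r₁) ≈ 17.07 → 18 more payments.
Total paid = 23·£58.00 + £3.95 = £1,337.95; interest = £1,337.95 − £1,210.00 = £127.95.

£128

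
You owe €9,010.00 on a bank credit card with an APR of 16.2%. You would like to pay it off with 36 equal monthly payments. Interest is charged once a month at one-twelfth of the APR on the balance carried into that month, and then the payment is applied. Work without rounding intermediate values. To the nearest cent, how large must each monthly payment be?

Monthly rate r = 16.2%/12 = 1.35% = 0.0135.
Level-payment amortization: P = B₀·r / (1 − (1+r)^(−n)) = 9010.00·0.0135 / (1 − 1.0135^(−36)).
Denominator 1 − (1+r)^(−36) = 0.38291514.
P = 121.635 / 0.38291514 ≈ 317.66.

€317.66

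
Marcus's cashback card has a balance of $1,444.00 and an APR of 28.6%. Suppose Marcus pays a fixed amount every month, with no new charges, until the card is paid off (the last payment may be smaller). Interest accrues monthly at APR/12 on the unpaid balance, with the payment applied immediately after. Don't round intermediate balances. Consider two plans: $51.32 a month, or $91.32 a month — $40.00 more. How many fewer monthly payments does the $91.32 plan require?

27 fewer payments

Monthly rate r = 28.6%/12 = 2.38333% = 0.0238333.
At $51.32/mo: n = ⌈−ln(1 − rB₀/P)/ln(1+r)⌉ = 48 payments (last $7.62); total interest = total paid − $1,444.00 = $975.66.
At $91.32/mo: 21 payments (last $7.51); total interest $389.91.
Payments saved = 48 − 21 = 27.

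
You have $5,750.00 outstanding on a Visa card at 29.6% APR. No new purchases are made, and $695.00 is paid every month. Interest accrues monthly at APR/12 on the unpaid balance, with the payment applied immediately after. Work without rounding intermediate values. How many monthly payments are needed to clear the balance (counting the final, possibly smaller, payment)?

10 months

Monthly rate r = 29.6%/12 = 2.46667% = 0.0246667.
Recurrence: B ← B·(1+r) − $695.00.
Month 1: interest $141.83; balance after payment $5,196.83.
Month 2: interest $128.19; balance after payment $4,630.02.
Closed form: n = −ln(1 − rB₀/P)/ln(1+r) = −ln(0.79592)/ln(1.02467) ≈ 9.367, so the balance reaches zero during payment 10.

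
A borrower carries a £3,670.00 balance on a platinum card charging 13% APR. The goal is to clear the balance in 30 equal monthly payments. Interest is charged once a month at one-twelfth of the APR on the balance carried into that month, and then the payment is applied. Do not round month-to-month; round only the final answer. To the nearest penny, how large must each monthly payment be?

Monthly rate r = 13%/12 = 1.08333% = 0.0108333.
Level-payment amortization: P = B₀·r / (1 − (1+r)^(−n)) = 3670.00·0.0108333 / (1 − 1.01083^(−30)).
Denominator 1 − (1+r)^(−30) = 0.276208705.
P = 39.7583 / 0.276208705 ≈ 143.94.

£143.94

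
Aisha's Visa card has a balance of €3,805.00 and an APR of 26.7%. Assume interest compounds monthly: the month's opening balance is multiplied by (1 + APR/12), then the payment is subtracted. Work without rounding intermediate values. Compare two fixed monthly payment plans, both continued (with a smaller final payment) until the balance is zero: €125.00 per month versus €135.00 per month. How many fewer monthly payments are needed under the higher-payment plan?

Monthly rate r = 26.7%/12 = 2.225% = 0.02225.
At €125.00/mo: n = ⌈−ln(1 − rB₀/P)/ln(1+r)⌉ = 52 payments (last €49.70); total interest = total paid − €3,805.00 = €2,619.70.
At €135.00/mo: 45 payments (last €112.06); total interest €2,247.06.
Payments saved = 52 − 45 = 7.

7 fewer payments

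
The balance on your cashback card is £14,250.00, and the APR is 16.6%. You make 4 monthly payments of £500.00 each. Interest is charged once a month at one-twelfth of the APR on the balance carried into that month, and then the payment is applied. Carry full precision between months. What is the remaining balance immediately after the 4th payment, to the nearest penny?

Monthly rate r = 16.6%/12 = 1.38333% = 0.0138333.
Each month: B ← B·(1+r) − £500.00.
Month 1: interest £197.13; balance after payment £13,947.12.
Month 2: interest £192.94; balance after payment £13,640.06.
Month 3: interest £188.69; balance after payment £13,328.75.
Month 4: interest £184.38; balance after payment £13,013.13.

£13,013.13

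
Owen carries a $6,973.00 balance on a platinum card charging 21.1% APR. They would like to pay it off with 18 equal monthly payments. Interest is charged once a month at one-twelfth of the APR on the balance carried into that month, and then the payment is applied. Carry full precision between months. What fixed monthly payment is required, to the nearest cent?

Monthly rate r = 21.1%/12 = 1.75833% = 0.0175833.
Level-payment amortization: P = B₀·r / (1 − (1+r)^(−n)) = 6973.00·0.0175833 / (1 − 1.01758^(−18)).
Denominator 1 − (1+r)^(−18) = 0.26929805.
P = 122.609 / 0.26929805 ≈ 455.29.

$455.29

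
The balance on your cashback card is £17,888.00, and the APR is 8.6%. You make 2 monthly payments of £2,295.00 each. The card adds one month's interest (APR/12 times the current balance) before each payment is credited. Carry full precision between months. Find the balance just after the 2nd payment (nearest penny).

£13,538.87

Monthly rate r = 8.6%/12 = 0.716667% = 0.00716667.
Each month: B ← B·(1+r) − £2,295.00.
Month 1: interest £128.20; balance after payment £15,721.20.
Month 2: interest £112.67; balance after payment £13,538.87.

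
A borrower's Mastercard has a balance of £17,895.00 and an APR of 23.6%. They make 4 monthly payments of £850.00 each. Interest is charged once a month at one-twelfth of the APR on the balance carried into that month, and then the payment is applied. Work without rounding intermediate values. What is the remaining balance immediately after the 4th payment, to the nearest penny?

Monthly rate r = 23.6%/12 = 1.96667% = 0.0196667.
Each month: B ← B·(1+r) − £850.00.
Month 1: interest £351.94; balance after payment £17,396.94.
Month 2: interest £342.14; balance after payment £16,889.07.
Month 3: interest £332.15; balance after payment £16,371.23.
Month 4: interest £321.97; balance after payment £15,843.19.

£15,843.19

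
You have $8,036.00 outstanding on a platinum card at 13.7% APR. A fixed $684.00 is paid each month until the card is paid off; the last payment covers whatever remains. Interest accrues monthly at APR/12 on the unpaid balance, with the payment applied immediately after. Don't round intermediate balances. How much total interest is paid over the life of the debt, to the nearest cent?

$642.55

Monthly rate r = 13.7%/12 = 1.14167% = 0.0114167.
Payoff takes n = ⌈−ln(1 − rB₀/P)/ln(1+r)⌉ = ⌈12.687⌉ = 13 payments; the last is $470.55.
Total paid = 12·$684.00 + $470.55 = $8,678.55.
Total interest = total paid − principal = $8,678.55 − $8,036.00 = $642.55.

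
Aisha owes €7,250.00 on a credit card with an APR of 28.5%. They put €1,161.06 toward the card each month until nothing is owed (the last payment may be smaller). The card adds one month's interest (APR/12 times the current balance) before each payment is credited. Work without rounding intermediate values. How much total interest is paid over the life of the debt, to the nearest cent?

€692.12

Monthly rate r = 28.5%/12 = 2.375% = 0.02375.
Payoff takes n = ⌈−ln(1 − rB₀/P)/ln(1+r)⌉ = ⌈6.839⌉ = 7 payments; the last is €975.76.
Total paid = 6·€1,161.06 + €975.76 = €7,942.12.
Total interest = total paid − principal = €7,942.12 − €7,250.00 = €692.12.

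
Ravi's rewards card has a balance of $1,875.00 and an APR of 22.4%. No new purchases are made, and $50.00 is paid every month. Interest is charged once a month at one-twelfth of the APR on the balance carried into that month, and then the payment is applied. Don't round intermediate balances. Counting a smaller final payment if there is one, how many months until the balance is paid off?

66 payments

Monthly rate r = 22.4%/12 = 1.86667% = 0.0186667.
Recurrence: B ← B·(1+r) − $50.00.
Month 1: interest $35.00; balance after payment $1,860.00.
Month 2: interest $34.72; balance after payment $1,844.72.
Closed form: n = −ln(1 − rB₀/P)/ln(1+r) = −ln(0.3)/ln(1.01867) ≈ 65.099, so the balance reaches zero during payment 66.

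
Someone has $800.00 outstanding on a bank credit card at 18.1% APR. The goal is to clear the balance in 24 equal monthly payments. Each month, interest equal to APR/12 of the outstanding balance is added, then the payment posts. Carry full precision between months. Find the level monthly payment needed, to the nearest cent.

$39.98

Monthly rate r = 18.1%/12 = 1.50833% = 0.0150833.
Level-payment amortization: P = B₀·r / (1 − (1+r)^(−n)) = 800.00·0.0150833 / (1 − 1.01508^(−24)).
Denominator 1 − (1+r)^(−24) = 0.301833079.
P = 12.0667 / 0.301833079 ≈ 39.98.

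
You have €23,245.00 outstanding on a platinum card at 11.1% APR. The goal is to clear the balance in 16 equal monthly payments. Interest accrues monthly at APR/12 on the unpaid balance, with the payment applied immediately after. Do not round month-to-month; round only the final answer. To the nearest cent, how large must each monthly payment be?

Monthly rate r = 11.1%/12 = 0.925% = 0.00925.
Level-payment amortization: P = B₀·r / (1 − (1+r)^(−n)) = 23245.00·0.00925 / (1 − 1.00925^(−16)).
Denominator 1 − (1+r)^(−16) = 0.136981967.
P = 215.016 / 0.136981967 ≈ 1569.67.

€1,569.67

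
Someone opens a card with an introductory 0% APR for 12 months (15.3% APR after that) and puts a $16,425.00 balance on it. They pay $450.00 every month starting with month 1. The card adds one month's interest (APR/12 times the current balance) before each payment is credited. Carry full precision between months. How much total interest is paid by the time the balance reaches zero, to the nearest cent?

$2,277.85

Promo months 1–12 at r₀ = 0%/12 = 0; months 13+ at r₁ = 15.3%/12 = 0.01275.
After month 12 (no interest yet): B = $16,425.00 − 12·$450.00 = $11,025.00.
Then at r₁ with $450.00/mo: n₂ = −ln(1 − r₁·B/P)/ln(1+r₁) ≈ 29.56 → 30 more payments.
Total paid = 41·$450.00 + $252.85 = $18,702.85; interest = $18,702.85 − $16,425.00 = $2,277.85.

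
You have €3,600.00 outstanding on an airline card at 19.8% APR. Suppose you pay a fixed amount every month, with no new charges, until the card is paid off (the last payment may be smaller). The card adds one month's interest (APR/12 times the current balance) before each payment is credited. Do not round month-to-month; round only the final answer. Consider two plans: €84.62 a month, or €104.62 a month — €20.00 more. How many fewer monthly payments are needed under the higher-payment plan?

22 fewer payments

Monthly rate r = 19.8%/12 = 1.65% = 0.0165.
At €84.62/mo: n = ⌈−ln(1 − rB₀/P)/ln(1+r)⌉ = 74 payments (last €82.04); total interest = total paid − €3,600.00 = €2,659.30.
At €104.62/mo: 52 payments (last €26.77); total interest €1,762.39.
Payments saved = 74 − 52 = 22.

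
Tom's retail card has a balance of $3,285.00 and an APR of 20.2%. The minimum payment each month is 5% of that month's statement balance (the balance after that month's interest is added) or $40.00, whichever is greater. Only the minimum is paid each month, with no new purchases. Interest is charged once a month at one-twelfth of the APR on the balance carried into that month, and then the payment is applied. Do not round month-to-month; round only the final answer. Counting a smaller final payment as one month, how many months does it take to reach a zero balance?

66 months

Monthly rate r = 20.2%/12 = 1.68333% = 0.0168333.
While 5% of the post-interest balance exceeds $40.00, each month B ← (B·(1+r))·(1 − 0.05), i.e. B shrinks by the factor (1+r)·0.95 = 0.96599.
This holds for months 1–42. Entering month 43 the balance is $768.10; 5% of the post-interest balance is now below $40.00, so the flat $40.00 minimum applies from here.
From month 43 a fixed $40.00 at rate r clears $768.10 in 24 more payments. Total: 42 + 24 = 66 months.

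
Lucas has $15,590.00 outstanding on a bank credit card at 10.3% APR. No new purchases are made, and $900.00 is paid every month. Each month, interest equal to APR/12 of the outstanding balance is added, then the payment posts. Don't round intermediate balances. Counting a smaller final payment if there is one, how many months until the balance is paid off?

Monthly rate r = 10.3%/12 = 0.858333% = 0.00858333.
Recurrence: B ← B·(1+r) − $900.00.
Month 1: interest $133.81; balance after payment $14,823.81.
Month 2: interest $127.24; balance after payment $14,051.05.
Closed form: n = −ln(1 − rB₀/P)/ln(1+r) = −ln(0.85132)/ln(1.00858) ≈ 18.834, so the balance reaches zero during payment 19.

19 payments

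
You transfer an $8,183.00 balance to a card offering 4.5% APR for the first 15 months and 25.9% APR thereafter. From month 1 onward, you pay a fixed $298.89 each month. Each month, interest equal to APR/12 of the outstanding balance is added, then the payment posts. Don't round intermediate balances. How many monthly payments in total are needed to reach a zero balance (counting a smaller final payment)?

32 months

Promo months 1–15 at r₀ = 4.5%/12 = 0.00375; months 16+ at r₁ = 25.9%/12 = 0.0215833.
After month 15: iterate B ← B·(1+r₀) − $298.89 for 15 months → $4,052.60.
Then at r₁ with $298.89/mo: n₂ = −ln(1 − r₁·B/P)/ln(1+r₁) ≈ 16.21 → 17 more payments.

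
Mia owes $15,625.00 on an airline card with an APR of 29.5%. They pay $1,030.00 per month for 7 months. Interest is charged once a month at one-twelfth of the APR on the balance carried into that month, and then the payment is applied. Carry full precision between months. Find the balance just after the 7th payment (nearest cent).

$10,756.36

Monthly rate r = 29.5%/12 = 2.45833% = 0.0245833.
Each month: B ← B·(1+r) − $1,030.00.
Month 1: interest $384.11; balance after payment $14,979.11.
Month 2: interest $368.24; balance after payment $14,317.35.
Month 3: interest $351.97; balance after payment $13,639.32.
Month 4: interest $335.30; balance after payment $12,944.62.
Month 5: interest $318.22; balance after payment $12,232.84.
Month 6: interest $300.72; balance after payment $11,503.57.
Month 7: interest $282.80; balance after payment $10,756.36.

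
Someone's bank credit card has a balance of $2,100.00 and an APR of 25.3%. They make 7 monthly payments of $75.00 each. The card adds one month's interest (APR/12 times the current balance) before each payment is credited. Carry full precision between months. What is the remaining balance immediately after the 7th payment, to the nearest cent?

$1,870.83

Monthly rate r = 25.3%/12 = 2.10833% = 0.0210833.
Each month: B ← B·(1+r) − $75.00.
Month 1: interest $44.27; balance after payment $2,069.28.
Month 2: interest $43.63; balance after payment $2,037.90.
Month 3: interest $42.97; balance after payment $2,005.87.
Month 4: interest $42.29; balance after payment $1,973.16.
Month 5: interest $41.60; balance after payment $1,939.76.
Month 6: interest $40.90; balance after payment $1,905.66.
Month 7: interest $40.18; balance after payment $1,870.83.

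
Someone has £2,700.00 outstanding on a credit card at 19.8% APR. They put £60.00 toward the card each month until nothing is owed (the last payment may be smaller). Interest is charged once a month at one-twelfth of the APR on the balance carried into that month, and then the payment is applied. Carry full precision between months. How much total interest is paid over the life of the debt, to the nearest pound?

£2,274

Monthly rate r = 19.8%/12 = 1.65% = 0.0165.
Payoff takes n = ⌈−ln(1 − rB₀/P)/ln(1+r)⌉ = ⌈82.903⌉ = 83 payments; the last is £54.22.
Total paid = 82·£60.00 + £54.22 = £4,974.22.
Total interest = total paid − principal = £4,974.22 − £2,700.00 = £2,274.22.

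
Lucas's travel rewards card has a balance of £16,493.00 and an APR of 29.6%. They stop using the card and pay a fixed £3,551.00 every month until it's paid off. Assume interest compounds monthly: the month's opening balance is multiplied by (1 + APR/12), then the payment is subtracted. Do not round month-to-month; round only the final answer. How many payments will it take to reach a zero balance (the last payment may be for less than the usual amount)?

5 months

Monthly rate r = 29.6%/12 = 2.46667% = 0.0246667.
Recurrence: B ← B·(1+r) − £3,551.00.
Month 1: interest £406.83; balance after payment £13,348.83.
Month 2: interest £329.27; balance after payment £10,127.10.
Month 3: interest £249.80; balance after payment £6,825.90.
Month 4: interest £168.37; balance after payment £3,443.27.
Month 5: interest £84.93; balance after payment £0.00.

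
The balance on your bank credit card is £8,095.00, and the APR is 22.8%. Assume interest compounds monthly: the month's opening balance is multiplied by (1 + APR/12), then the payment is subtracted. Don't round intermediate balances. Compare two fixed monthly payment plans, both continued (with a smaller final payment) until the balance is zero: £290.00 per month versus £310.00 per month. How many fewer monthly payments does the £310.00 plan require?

Monthly rate r = 22.8%/12 = 1.9% = 0.019.
At £290.00/mo: n = ⌈−ln(1 − rB₀/P)/ln(1+r)⌉ = 41 payments (last £45.40); total interest = total paid − £8,095.00 = £3,550.40.
At £310.00/mo: 37 payments (last £130.56); total interest £3,195.56.
Payments saved = 41 − 37 = 4.

4 fewer payments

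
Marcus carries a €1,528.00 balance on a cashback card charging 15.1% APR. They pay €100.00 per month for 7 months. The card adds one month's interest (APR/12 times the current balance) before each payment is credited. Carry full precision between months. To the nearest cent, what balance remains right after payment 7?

€940.79

Monthly rate r = 15.1%/12 = 1.25833% = 0.0125833.
Each month: B ← B·(1+r) − €100.00.
Month 1: interest €19.23; balance after payment €1,447.23.
Month 2: interest €18.21; balance after payment €1,365.44.
Month 3: interest €17.18; balance after payment €1,282.62.
Month 4: interest €16.14; balance after payment €1,198.76.
Month 5: interest €15.08; balance after payment €1,113.84.
Month 6: interest €14.02; balance after payment €1,027.86.
Month 7: interest €12.93; balance after payment €940.79.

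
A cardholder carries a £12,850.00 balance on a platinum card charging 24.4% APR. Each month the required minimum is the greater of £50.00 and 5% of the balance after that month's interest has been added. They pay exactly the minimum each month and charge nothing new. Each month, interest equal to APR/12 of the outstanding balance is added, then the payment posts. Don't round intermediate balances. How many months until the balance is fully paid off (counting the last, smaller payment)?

Monthly rate r = 24.4%/12 = 2.03333% = 0.0203333.
While 5% of the post-interest balance exceeds £50.00, each month B ← (B·(1+r))·(1 − 0.05), i.e. B shrinks by the factor (1+r)·0.95 = 0.96932.
This holds for months 1–83. Entering month 84 the balance is £967.29; 5% of the post-interest balance is now below £50.00, so the flat £50.00 minimum applies from here.
From month 84 a fixed £50.00 at rate r clears £967.29 in 25 more payments. Total: 83 + 25 = 108 months.

108 months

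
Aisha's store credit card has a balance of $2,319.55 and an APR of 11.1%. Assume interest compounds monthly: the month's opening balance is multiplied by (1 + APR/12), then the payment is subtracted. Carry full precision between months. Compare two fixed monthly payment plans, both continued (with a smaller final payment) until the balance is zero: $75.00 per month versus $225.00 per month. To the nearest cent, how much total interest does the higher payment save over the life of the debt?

$295.90

Monthly rate r = 11.1%/12 = 0.925% = 0.00925.
At $75.00/mo: n = ⌈−ln(1 − rB₀/P)/ln(1+r)⌉ = 37 payments (last $44.98); total interest = total paid − $2,319.55 = $425.43.
At $225.00/mo: 11 payments (last $199.08); total interest $129.53.
Interest saved = $425.43 − $129.53 = $295.90.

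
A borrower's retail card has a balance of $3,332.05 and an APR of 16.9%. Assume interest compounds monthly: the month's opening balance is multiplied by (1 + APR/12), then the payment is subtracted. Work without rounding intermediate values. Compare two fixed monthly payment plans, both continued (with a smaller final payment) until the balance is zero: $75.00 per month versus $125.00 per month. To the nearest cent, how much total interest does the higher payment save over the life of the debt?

Monthly rate r = 16.9%/12 = 1.40833% = 0.0140833.
At $75.00/mo: n = ⌈−ln(1 − rB₀/P)/ln(1+r)⌉ = 71 payments (last $19.95); total interest = total paid − $3,332.05 = $1,937.90.
At $125.00/mo: 34 payments (last $82.01); total interest $874.96.
Interest saved = $1,937.90 − $874.96 = $1,062.94.

$1,062.94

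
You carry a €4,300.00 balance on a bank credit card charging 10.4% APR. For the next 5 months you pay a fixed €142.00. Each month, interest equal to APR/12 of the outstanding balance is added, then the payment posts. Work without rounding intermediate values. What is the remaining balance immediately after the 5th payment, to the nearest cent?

Monthly rate r = 10.4%/12 = 0.866667% = 0.00866667.
Each month: B ← B·(1+r) − €142.00.
Month 1: interest €37.27; balance after payment €4,195.27.
Month 2: interest €36.36; balance after payment €4,089.63.
Month 3: interest €35.44; balance after payment €3,983.07.
Month 4: interest €34.52; balance after payment €3,875.59.
Month 5: interest €33.59; balance after payment €3,767.18.

€3,767.18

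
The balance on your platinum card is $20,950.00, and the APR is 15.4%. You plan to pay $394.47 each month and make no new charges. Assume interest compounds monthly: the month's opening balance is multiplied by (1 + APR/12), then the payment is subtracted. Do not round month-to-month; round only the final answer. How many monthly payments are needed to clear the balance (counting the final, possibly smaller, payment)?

Monthly rate r = 15.4%/12 = 1.28333% = 0.0128333.
Recurrence: B ← B·(1+r) − $394.47.
Month 1: interest $268.86; balance after payment $20,824.39.
Month 2: interest $267.25; balance after payment $20,697.16.
Closed form: n = −ln(1 − rB₀/P)/ln(1+r) = −ln(0.31843)/ln(1.01283) ≈ 89.741, so the balance reaches zero during payment 90.

90 months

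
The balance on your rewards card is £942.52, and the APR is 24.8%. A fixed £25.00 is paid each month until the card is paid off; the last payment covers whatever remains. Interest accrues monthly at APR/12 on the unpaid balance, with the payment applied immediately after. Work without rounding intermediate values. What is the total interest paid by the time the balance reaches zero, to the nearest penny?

Monthly rate r = 24.8%/12 = 2.06667% = 0.0206667.
Payoff takes n = ⌈−ln(1 − rB₀/P)/ln(1+r)⌉ = ⌈73.830⌉ = 74 payments; the last is £20.79.
Total paid = 73·£25.00 + £20.79 = £1,845.79.
Total interest = total paid − principal = £1,845.79 − £942.52 = £903.27.

£903.27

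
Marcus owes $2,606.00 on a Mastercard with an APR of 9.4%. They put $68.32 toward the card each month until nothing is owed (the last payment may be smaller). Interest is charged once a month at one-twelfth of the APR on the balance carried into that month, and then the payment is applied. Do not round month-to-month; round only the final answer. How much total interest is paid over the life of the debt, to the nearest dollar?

Monthly rate r = 9.4%/12 = 0.783333% = 0.00783333.
Payoff takes n = ⌈−ln(1 − rB₀/P)/ln(1+r)⌉ = ⌈45.491⌉ = 46 payments; the last is $33.59.
Total paid = 45·$68.32 + $33.59 = $3,107.99.
Total interest = total paid − principal = $3,107.99 − $2,606.00 = $501.99.

$502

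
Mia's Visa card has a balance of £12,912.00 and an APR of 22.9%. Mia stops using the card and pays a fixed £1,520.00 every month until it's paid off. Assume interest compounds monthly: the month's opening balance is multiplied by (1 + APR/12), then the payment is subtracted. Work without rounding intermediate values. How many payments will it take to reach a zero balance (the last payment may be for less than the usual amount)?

Monthly rate r = 22.9%/12 = 1.90833% = 0.0190833.
Recurrence: B ← B·(1+r) − £1,520.00.
Month 1: interest £246.40; balance after payment £11,638.40.
Month 2: interest £222.10; balance after payment £10,340.50.
Closed form: n = −ln(1 − rB₀/P)/ln(1+r) = −ln(0.83789)/ln(1.01908) ≈ 9.356, so the balance reaches zero during payment 10.

10 months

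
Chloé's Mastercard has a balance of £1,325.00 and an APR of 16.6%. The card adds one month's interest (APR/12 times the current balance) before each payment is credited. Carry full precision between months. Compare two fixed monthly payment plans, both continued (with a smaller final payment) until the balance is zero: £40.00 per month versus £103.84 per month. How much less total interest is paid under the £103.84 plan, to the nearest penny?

Monthly rate r = 16.6%/12 = 1.38333% = 0.0138333.
At £40.00/mo: n = ⌈−ln(1 − rB₀/P)/ln(1+r)⌉ = 45 payments (last £24.57); total interest = total paid − £1,325.00 = £459.57.
At £103.84/mo: 15 payments (last £14.21); total interest £142.97.
Interest saved = £459.57 − £142.97 = £316.60.

£316.60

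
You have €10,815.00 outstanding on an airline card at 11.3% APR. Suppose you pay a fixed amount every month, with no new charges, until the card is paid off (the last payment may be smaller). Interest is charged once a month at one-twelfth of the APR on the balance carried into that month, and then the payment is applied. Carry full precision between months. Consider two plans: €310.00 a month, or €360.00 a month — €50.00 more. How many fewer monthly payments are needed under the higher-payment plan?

Monthly rate r = 11.3%/12 = 0.941667% = 0.00941667.
At €310.00/mo: n = ⌈−ln(1 − rB₀/P)/ln(1+r)⌉ = 43 payments (last €153.23); total interest = total paid − €10,815.00 = €2,358.23.
At €360.00/mo: 36 payments (last €172.81); total interest €1,957.81.
Payments saved = 43 − 36 = 7.

7 fewer payments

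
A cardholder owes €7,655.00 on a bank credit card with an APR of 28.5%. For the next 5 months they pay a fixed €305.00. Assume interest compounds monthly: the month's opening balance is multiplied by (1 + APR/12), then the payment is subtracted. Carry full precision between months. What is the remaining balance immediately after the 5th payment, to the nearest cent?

€7,009.07

Monthly rate r = 28.5%/12 = 2.375% = 0.02375.
Each month: B ← B·(1+r) − €305.00.
Month 1: interest €181.81; balance after payment €7,531.81.
Month 2: interest €178.88; balance after payment €7,405.69.
Month 3: interest €175.89; balance after payment €7,276.57.
Month 4: interest €172.82; balance after payment €7,144.39.
Month 5: interest €169.68; balance after payment €7,009.07.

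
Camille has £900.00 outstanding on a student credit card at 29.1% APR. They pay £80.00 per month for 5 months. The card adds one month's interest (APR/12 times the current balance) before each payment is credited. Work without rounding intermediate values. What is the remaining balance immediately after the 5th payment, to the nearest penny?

Monthly rate r = 29.1%/12 = 2.425% = 0.02425.
Each month: B ← B·(1+r) − £80.00.
Month 1: interest £21.82; balance after payment £841.83.
Month 2: interest £20.41; balance after payment £782.24.
Month 3: interest £18.97; balance after payment £721.21.
Month 4: interest £17.49; balance after payment £658.70.
Month 5: interest £15.97; balance after payment £594.67.

£594.67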